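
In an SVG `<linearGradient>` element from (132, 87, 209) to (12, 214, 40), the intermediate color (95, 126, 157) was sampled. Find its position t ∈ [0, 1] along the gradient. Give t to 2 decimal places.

Invert the lerp on the B channel (largest span, 169): t = (157 − 209) / (40 − 209) = -52/-169 = 0.30769.
Check on R: (95 − 132)/(12 − 132) = 0.3083 ✓

0.31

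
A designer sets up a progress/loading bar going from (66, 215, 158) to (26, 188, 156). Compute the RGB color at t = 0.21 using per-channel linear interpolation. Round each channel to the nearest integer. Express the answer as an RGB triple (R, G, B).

(58, 209, 158)

R = 66 + 0.21 × (26 − 66) = 66 + 0.21 × -40 = 57.6 → 58
G = 215 + 0.21 × (188 − 215) = 215 + 0.21 × -27 = 209.33 → 209
B = 158 + 0.21 × (156 − 158) = 158 + 0.21 × -2 = 157.58 → 158
So the blended color is (58, 209, 158), about #3ad19e.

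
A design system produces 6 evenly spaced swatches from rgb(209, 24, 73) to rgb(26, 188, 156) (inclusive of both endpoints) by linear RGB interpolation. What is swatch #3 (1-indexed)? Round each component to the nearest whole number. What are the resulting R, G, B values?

(136, 90, 106)

With 6 swatches and endpoints inclusive, swatch 3 sits at t = (3 − 1)/(6 − 1) = 2/5 ≈ 0.4.
R = 209 + 0.4 × (26 − 209) = 135.8 → 136
G = 24 + 0.4 × (188 − 24) = 89.6 → 90
B = 73 + 0.4 × (156 − 73) = 106.2 → 106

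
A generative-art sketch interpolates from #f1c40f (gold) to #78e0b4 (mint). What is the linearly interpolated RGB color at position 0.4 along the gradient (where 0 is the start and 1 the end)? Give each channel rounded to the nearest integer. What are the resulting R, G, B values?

#f1c40f → (241, 196, 15); #78e0b4 → (120, 224, 180).
R = 241 + 0.4 × (120 − 241) = 241 + 0.4 × -121 = 192.6 → 193
G = 196 + 0.4 × (224 − 196) = 196 + 0.4 × 28 = 207.2 → 207
B = 15 + 0.4 × (180 − 15) = 15 + 0.4 × 165 = 81 → 81
So the blended color is (193, 207, 81), about #c1cf51.

(193, 207, 81)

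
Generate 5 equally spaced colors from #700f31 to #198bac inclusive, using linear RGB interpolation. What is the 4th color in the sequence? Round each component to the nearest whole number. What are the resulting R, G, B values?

With 5 swatches and endpoints inclusive, swatch 4 sits at t = (4 − 1)/(5 − 1) = 3/4 ≈ 0.75.
#700f31 → (112, 15, 49); #198bac → (25, 139, 172).
R = 112 + 0.75 × (25 − 112) = 46.75 → 47
G = 15 + 0.75 × (139 − 15) = 108 → 108
B = 49 + 0.75 × (172 − 49) = 141.25 → 141

(47, 108, 141)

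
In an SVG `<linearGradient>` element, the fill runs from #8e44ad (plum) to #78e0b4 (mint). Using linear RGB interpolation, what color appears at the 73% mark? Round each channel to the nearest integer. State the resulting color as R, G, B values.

(126, 182, 178)

#8e44ad → (142, 68, 173); #78e0b4 → (120, 224, 180).
73% corresponds to t = 0.73.
R = 142 + 0.73 × (120 − 142) = 142 + 0.73 × -22 = 125.94 → 126
G = 68 + 0.73 × (224 − 68) = 68 + 0.73 × 156 = 181.88 → 182
B = 173 + 0.73 × (180 − 173) = 173 + 0.73 × 7 = 178.11 → 178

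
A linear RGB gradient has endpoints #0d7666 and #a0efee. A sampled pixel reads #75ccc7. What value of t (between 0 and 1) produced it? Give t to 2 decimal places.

0.71

Invert the lerp on the R channel (largest span, 147): t = (117 − 13) / (160 − 13) = 104/147 = 0.70748.
Check on G: (204 − 118)/(239 − 118) = 0.7107 ✓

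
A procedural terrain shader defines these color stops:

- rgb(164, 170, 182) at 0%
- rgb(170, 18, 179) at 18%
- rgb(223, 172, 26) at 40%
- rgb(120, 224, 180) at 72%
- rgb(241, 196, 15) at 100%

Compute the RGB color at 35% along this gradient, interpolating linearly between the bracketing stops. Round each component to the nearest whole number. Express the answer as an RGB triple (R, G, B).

(211, 137, 61)

35% lies between the 18% and 40% stops, so the local fraction is t = (35 − 18)/(40 − 18) = 17/22 ≈ 0.7727.
R = 170 + 0.7727 × (223 − 170) = 210.953 → 211
G = 18 + 0.7727 × (172 − 18) = 136.996 → 137
B = 179 + 0.7727 × (26 − 179) = 60.777 → 61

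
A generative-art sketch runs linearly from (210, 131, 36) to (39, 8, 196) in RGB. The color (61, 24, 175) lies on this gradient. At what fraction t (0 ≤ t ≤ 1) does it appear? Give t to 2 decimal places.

0.87

Invert the lerp on the R channel (largest span, 171): t = (61 − 210) / (39 − 210) = -149/-171 = 0.87135.
Check on G: (24 − 131)/(8 − 131) = 0.8699 ✓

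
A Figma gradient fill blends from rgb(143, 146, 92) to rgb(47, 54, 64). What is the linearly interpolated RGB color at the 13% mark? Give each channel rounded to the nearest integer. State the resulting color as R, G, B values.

(131, 134, 88)

13% corresponds to t = 0.13.
R = 143 + 0.13 × (47 − 143) = 143 + 0.13 × -96 = 130.52 → 131
G = 146 + 0.13 × (54 − 146) = 146 + 0.13 × -92 = 134.04 → 134
B = 92 + 0.13 × (64 − 92) = 92 + 0.13 × -28 = 88.36 → 88
So the blended color is (131, 134, 88), about #838658.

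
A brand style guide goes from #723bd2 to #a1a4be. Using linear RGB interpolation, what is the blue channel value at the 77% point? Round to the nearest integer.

B₁ = 210 (from #723bd2), B₂ = 190 (from #a1a4be).
B = 210 + 0.77 × (190 − 210) = 194.6 → 195

195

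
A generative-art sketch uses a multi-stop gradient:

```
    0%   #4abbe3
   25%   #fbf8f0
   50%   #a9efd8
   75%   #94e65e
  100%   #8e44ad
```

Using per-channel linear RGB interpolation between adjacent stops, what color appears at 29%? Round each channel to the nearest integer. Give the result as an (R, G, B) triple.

29% lies between the 25% and 50% stops, so the local fraction is t = (29 − 25)/(50 − 25) = 4/25 ≈ 0.16.
#fbf8f0 → (251, 248, 240); #a9efd8 → (169, 239, 216).
R = 251 + 0.16 × (169 − 251) = 237.88 → 238
G = 248 + 0.16 × (239 − 248) = 246.56 → 247
B = 240 + 0.16 × (216 − 240) = 236.16 → 236

(238, 247, 236)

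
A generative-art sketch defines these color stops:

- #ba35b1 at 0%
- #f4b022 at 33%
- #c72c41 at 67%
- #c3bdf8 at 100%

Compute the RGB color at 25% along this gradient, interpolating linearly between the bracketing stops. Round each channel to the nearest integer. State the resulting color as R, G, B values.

25% lies between the 0% and 33% stops, so the local fraction is t = (25 − 0)/(33 − 0) = 25/33 ≈ 0.7576.
#ba35b1 → (186, 53, 177); #f4b022 → (244, 176, 34).
R = 186 + 0.7576 × (244 − 186) = 229.941 → 230
G = 53 + 0.7576 × (176 − 53) = 146.185 → 146
B = 177 + 0.7576 × (34 − 177) = 68.663 → 69

(230, 146, 69)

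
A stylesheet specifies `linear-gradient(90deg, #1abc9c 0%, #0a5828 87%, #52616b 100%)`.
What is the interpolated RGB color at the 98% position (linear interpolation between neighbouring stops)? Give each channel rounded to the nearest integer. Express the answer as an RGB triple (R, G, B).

(71, 96, 97)

98% lies between the 87% and 100% stops, so the local fraction is t = (98 − 87)/(100 − 87) = 11/13 ≈ 0.8462.
#0a5828 → (10, 88, 40); #52616b → (82, 97, 107).
R = 10 + 0.8462 × (82 − 10) = 70.926 → 71
G = 88 + 0.8462 × (97 − 88) = 95.616 → 96
B = 40 + 0.8462 × (107 − 40) = 96.695 → 97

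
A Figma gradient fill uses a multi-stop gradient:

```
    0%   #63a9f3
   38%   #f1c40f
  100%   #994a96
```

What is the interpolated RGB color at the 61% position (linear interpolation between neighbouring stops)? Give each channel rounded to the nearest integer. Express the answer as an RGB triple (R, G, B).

(208, 151, 65)

61% lies between the 38% and 100% stops, so the local fraction is t = (61 − 38)/(100 − 38) = 23/62 ≈ 0.371.
#f1c40f → (241, 196, 15); #994a96 → (153, 74, 150).
R = 241 + 0.371 × (153 − 241) = 208.352 → 208
G = 196 + 0.371 × (74 − 196) = 150.738 → 151
B = 15 + 0.371 × (150 − 15) = 65.085 → 65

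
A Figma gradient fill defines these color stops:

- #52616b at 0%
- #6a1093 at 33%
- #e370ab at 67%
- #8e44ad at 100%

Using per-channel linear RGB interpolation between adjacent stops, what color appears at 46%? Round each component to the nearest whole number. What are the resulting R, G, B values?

(152, 53, 156)

46% lies between the 33% and 67% stops, so the local fraction is t = (46 − 33)/(67 − 33) = 13/34 ≈ 0.3824.
#6a1093 → (106, 16, 147); #e370ab → (227, 112, 171).
R = 106 + 0.3824 × (227 − 106) = 152.27 → 152
G = 16 + 0.3824 × (112 − 16) = 52.71 → 53
B = 147 + 0.3824 × (171 − 147) = 156.178 → 156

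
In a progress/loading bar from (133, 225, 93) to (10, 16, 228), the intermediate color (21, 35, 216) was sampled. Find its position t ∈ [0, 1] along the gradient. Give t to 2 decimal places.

0.91

Invert the lerp on the G channel (largest span, 209): t = (35 − 225) / (16 − 225) = -190/-209 = 0.90909.
Check on R: (21 − 133)/(10 − 133) = 0.9106 ✓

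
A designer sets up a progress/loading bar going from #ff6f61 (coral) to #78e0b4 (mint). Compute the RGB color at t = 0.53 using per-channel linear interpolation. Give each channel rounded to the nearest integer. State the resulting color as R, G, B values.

#ff6f61 → (255, 111, 97); #78e0b4 → (120, 224, 180).
R = 255 + 0.53 × (120 − 255) = 255 + 0.53 × -135 = 183.45 → 183
G = 111 + 0.53 × (224 − 111) = 111 + 0.53 × 113 = 170.89 → 171
B = 97 + 0.53 × (180 − 97) = 97 + 0.53 × 83 = 140.99 → 141

(183, 171, 141)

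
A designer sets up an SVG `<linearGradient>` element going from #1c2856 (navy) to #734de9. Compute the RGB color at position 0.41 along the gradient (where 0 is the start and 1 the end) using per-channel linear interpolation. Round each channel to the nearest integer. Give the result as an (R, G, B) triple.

(64, 55, 146)

#1c2856 → (28, 40, 86); #734de9 → (115, 77, 233).
R = 28 + 0.41 × (115 − 28) = 28 + 0.41 × 87 = 63.67 → 64
G = 40 + 0.41 × (77 − 40) = 40 + 0.41 × 37 = 55.17 → 55
B = 86 + 0.41 × (233 − 86) = 86 + 0.41 × 147 = 146.27 → 146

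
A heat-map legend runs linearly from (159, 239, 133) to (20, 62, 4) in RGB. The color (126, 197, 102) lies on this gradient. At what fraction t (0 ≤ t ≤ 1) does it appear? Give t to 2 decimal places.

0.24

Invert the lerp on the G channel (largest span, 177): t = (197 − 239) / (62 − 239) = -42/-177 = 0.23729.
Check on R: (126 − 159)/(20 − 159) = 0.2374 ✓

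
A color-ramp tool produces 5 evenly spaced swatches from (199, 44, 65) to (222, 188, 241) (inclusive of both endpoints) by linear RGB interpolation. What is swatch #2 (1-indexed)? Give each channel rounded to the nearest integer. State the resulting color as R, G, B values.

With 5 swatches and endpoints inclusive, swatch 2 sits at t = (2 − 1)/(5 − 1) = 1/4 ≈ 0.25.
R = 199 + 0.25 × (222 − 199) = 204.75 → 205
G = 44 + 0.25 × (188 − 44) = 80 → 80
B = 65 + 0.25 × (241 − 65) = 109 → 109

(205, 80, 109)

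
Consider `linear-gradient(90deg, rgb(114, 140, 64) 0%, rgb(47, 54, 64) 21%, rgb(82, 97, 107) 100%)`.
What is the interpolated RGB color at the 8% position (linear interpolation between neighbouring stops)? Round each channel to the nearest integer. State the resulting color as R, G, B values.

(88, 107, 64)

8% lies between the 0% and 21% stops, so the local fraction is t = (8 − 0)/(21 − 0) = 8/21 ≈ 0.381.
R = 114 + 0.381 × (47 − 114) = 88.473 → 88
G = 140 + 0.381 × (54 − 140) = 107.234 → 107
B = 64 + 0.381 × (64 − 64) = 64 → 64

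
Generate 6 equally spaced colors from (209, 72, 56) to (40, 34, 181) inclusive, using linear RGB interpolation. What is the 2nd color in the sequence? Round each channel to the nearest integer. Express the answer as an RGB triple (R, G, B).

With 6 swatches and endpoints inclusive, swatch 2 sits at t = (2 − 1)/(6 − 1) = 1/5 ≈ 0.2.
R = 209 + 0.2 × (40 − 209) = 175.2 → 175
G = 72 + 0.2 × (34 − 72) = 64.4 → 64
B = 56 + 0.2 × (181 − 56) = 81 → 81

(175, 64, 81)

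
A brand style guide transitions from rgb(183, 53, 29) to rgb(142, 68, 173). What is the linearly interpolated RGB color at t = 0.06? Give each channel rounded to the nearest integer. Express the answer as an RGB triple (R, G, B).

R = 183 + 0.06 × (142 − 183) = 183 + 0.06 × -41 = 180.54 → 181
G = 53 + 0.06 × (68 − 53) = 53 + 0.06 × 15 = 53.9 → 54
B = 29 + 0.06 × (173 − 29) = 29 + 0.06 × 144 = 37.64 → 38

(181, 54, 38)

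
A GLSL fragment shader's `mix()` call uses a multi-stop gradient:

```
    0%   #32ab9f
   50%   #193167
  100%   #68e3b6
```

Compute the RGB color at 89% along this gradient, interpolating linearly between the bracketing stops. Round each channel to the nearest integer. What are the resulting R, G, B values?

89% lies between the 50% and 100% stops, so the local fraction is t = (89 − 50)/(100 − 50) = 39/50 ≈ 0.78.
#193167 → (25, 49, 103); #68e3b6 → (104, 227, 182).
R = 25 + 0.78 × (104 − 25) = 86.62 → 87
G = 49 + 0.78 × (227 − 49) = 187.84 → 188
B = 103 + 0.78 × (182 − 103) = 164.62 → 165

(87, 188, 165)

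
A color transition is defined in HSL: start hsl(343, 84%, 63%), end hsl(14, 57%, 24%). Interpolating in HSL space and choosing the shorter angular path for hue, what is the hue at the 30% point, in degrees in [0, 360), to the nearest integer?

Hue: 14 − 343 = -329°, but |-329| > 180 so the shorter arc goes the other way: Δh = -329 + 360 = 31°.
H = 343 + 0.3 × (31) = 352.3 → 352°

352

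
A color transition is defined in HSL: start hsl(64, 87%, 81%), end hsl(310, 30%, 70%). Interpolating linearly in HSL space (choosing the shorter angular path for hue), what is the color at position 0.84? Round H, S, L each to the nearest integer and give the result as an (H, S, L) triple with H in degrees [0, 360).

(328, 39, 72)

Hue: 310 − 64 = 246°, but |246| > 180 so the shorter arc goes the other way: Δh = 246 − 360 = -114°.
H = 64 + 0.84 × (-114) = -31.76 → -32 → -32 mod 360 = 328°
S = 87 + 0.84 × (30 − 87) = 39.12 → 39%
L = 81 + 0.84 × (70 − 81) = 71.76 → 72%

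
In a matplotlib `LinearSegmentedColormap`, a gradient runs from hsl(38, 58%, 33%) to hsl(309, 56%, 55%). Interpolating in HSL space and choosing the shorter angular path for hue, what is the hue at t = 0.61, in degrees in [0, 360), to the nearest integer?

Hue: 309 − 38 = 271°, but |271| > 180 so the shorter arc goes the other way: Δh = 271 − 360 = -89°.
H = 38 + 0.61 × (-89) = -16.29 → -16 → -16 mod 360 = 344°

344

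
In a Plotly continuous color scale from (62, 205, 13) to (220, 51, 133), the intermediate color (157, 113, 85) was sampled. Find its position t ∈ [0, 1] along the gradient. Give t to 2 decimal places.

0.60

Invert the lerp on the R channel (largest span, 158): t = (157 − 62) / (220 − 62) = 95/158 = 0.60127.
Check on G: (113 − 205)/(51 − 205) = 0.5974 ✓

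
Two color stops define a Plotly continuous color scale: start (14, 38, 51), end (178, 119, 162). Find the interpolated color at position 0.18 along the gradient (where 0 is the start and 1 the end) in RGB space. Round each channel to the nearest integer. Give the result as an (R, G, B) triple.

R = 14 + 0.18 × (178 − 14) = 14 + 0.18 × 164 = 43.52 → 44
G = 38 + 0.18 × (119 − 38) = 38 + 0.18 × 81 = 52.58 → 53
B = 51 + 0.18 × (162 − 51) = 51 + 0.18 × 111 = 70.98 → 71

(44, 53, 71)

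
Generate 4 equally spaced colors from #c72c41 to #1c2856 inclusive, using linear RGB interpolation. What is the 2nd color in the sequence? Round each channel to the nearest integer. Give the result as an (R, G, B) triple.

With 4 swatches and endpoints inclusive, swatch 2 sits at t = (2 − 1)/(4 − 1) = 1/3 ≈ 0.3333.
#c72c41 → (199, 44, 65); #1c2856 → (28, 40, 86).
R = 199 + 0.3333 × (28 − 199) = 142.006 → 142
G = 44 + 0.3333 × (40 − 44) = 42.667 → 43
B = 65 + 0.3333 × (86 − 65) = 71.999 → 72

(142, 43, 72)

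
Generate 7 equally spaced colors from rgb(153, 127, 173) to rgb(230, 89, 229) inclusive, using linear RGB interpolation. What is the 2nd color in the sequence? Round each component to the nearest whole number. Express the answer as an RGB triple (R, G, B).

(166, 121, 182)

With 7 swatches and endpoints inclusive, swatch 2 sits at t = (2 − 1)/(7 − 1) = 1/6 ≈ 0.1667.
R = 153 + 0.1667 × (230 − 153) = 165.836 → 166
G = 127 + 0.1667 × (89 − 127) = 120.665 → 121
B = 173 + 0.1667 × (229 − 173) = 182.335 → 182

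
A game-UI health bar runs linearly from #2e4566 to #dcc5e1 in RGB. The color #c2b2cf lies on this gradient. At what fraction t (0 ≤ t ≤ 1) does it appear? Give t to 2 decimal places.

0.85

Invert the lerp on the R channel (largest span, 174): t = (194 − 46) / (220 − 46) = 148/174 = 0.85057.
Check on G: (178 − 69)/(197 − 69) = 0.8516 ✓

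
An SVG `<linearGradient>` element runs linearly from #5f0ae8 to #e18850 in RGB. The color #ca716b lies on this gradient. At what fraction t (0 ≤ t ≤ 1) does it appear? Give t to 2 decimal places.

0.82

Invert the lerp on the B channel (largest span, 152): t = (107 − 232) / (80 − 232) = -125/-152 = 0.82237.
Check on R: (202 − 95)/(225 − 95) = 0.8231 ✓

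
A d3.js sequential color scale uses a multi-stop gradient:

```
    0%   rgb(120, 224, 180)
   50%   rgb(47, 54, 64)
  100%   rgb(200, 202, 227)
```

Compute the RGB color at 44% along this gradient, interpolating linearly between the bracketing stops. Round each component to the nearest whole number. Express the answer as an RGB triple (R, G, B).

(56, 74, 78)

44% lies between the 0% and 50% stops, so the local fraction is t = (44 − 0)/(50 − 0) = 44/50 ≈ 0.88.
R = 120 + 0.88 × (47 − 120) = 55.76 → 56
G = 224 + 0.88 × (54 − 224) = 74.4 → 74
B = 180 + 0.88 × (64 − 180) = 77.92 → 78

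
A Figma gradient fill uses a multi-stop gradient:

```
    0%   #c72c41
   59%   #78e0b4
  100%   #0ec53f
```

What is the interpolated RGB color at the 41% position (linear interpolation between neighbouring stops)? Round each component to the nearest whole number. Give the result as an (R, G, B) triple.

41% lies between the 0% and 59% stops, so the local fraction is t = (41 − 0)/(59 − 0) = 41/59 ≈ 0.6949.
#c72c41 → (199, 44, 65); #78e0b4 → (120, 224, 180).
R = 199 + 0.6949 × (120 − 199) = 144.103 → 144
G = 44 + 0.6949 × (224 − 44) = 169.082 → 169
B = 65 + 0.6949 × (180 − 65) = 144.913 → 145

(144, 169, 145)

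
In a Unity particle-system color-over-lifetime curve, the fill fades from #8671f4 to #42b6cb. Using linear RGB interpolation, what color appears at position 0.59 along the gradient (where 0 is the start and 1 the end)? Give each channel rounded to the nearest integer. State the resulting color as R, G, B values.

(94, 154, 220)

#8671f4 → (134, 113, 244); #42b6cb → (66, 182, 203).
R = 134 + 0.59 × (66 − 134) = 134 + 0.59 × -68 = 93.88 → 94
G = 113 + 0.59 × (182 − 113) = 113 + 0.59 × 69 = 153.71 → 154
B = 244 + 0.59 × (203 − 244) = 244 + 0.59 × -41 = 219.81 → 220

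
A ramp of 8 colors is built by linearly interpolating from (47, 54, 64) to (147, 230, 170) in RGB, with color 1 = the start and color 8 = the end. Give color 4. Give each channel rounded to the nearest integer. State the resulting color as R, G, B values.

(90, 129, 109)

With 8 swatches and endpoints inclusive, swatch 4 sits at t = (4 − 1)/(8 − 1) = 3/7 ≈ 0.4286.
R = 47 + 0.4286 × (147 − 47) = 89.86 → 90
G = 54 + 0.4286 × (230 − 54) = 129.434 → 129
B = 64 + 0.4286 × (170 − 64) = 109.432 → 109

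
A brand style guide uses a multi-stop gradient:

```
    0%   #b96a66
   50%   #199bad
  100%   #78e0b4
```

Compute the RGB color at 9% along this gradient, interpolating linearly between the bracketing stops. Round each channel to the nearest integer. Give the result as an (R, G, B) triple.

9% lies between the 0% and 50% stops, so the local fraction is t = (9 − 0)/(50 − 0) = 9/50 ≈ 0.18.
#b96a66 → (185, 106, 102); #199bad → (25, 155, 173).
R = 185 + 0.18 × (25 − 185) = 156.2 → 156
G = 106 + 0.18 × (155 − 106) = 114.82 → 115
B = 102 + 0.18 × (173 − 102) = 114.78 → 115

(156, 115, 115)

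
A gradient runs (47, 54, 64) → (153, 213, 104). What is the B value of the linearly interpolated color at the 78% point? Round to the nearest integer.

B = 64 + 0.78 × (104 − 64) = 95.2 → 95

95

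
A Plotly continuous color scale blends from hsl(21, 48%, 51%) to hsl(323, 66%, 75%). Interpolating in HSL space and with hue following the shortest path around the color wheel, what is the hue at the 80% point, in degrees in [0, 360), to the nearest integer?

335

Hue: 323 − 21 = 302°, but |302| > 180 so the shorter arc goes the other way: Δh = 302 − 360 = -58°.
H = 21 + 0.8 × (-58) = -25.4 → -25 → -25 mod 360 = 335°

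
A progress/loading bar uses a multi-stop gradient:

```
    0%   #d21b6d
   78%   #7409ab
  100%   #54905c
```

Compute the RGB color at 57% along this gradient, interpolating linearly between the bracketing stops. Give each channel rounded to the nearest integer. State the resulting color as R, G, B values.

(141, 14, 154)

57% lies between the 0% and 78% stops, so the local fraction is t = (57 − 0)/(78 − 0) = 57/78 ≈ 0.7308.
#d21b6d → (210, 27, 109); #7409ab → (116, 9, 171).
R = 210 + 0.7308 × (116 − 210) = 141.305 → 141
G = 27 + 0.7308 × (9 − 27) = 13.846 → 14
B = 109 + 0.7308 × (171 − 109) = 154.31 → 154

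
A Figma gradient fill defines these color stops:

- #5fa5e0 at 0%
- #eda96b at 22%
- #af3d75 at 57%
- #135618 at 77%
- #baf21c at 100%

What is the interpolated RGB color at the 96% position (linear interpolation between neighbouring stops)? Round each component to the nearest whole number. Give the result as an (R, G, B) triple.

(157, 215, 27)

96% lies between the 77% and 100% stops, so the local fraction is t = (96 − 77)/(100 − 77) = 19/23 ≈ 0.8261.
#135618 → (19, 86, 24); #baf21c → (186, 242, 28).
R = 19 + 0.8261 × (186 − 19) = 156.959 → 157
G = 86 + 0.8261 × (242 − 86) = 214.872 → 215
B = 24 + 0.8261 × (28 − 24) = 27.304 → 27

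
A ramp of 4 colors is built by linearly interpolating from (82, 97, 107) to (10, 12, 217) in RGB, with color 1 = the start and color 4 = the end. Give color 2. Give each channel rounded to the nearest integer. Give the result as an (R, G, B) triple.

With 4 swatches and endpoints inclusive, swatch 2 sits at t = (2 − 1)/(4 − 1) = 1/3 ≈ 0.3333.
R = 82 + 0.3333 × (10 − 82) = 58.002 → 58
G = 97 + 0.3333 × (12 − 97) = 68.669 → 69
B = 107 + 0.3333 × (217 − 107) = 143.663 → 144

(58, 69, 144)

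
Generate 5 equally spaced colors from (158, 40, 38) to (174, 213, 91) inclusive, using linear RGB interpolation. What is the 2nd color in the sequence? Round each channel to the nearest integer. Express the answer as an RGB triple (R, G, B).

With 5 swatches and endpoints inclusive, swatch 2 sits at t = (2 − 1)/(5 − 1) = 1/4 ≈ 0.25.
R = 158 + 0.25 × (174 − 158) = 162 → 162
G = 40 + 0.25 × (213 − 40) = 83.25 → 83
B = 38 + 0.25 × (91 − 38) = 51.25 → 51

(162, 83, 51)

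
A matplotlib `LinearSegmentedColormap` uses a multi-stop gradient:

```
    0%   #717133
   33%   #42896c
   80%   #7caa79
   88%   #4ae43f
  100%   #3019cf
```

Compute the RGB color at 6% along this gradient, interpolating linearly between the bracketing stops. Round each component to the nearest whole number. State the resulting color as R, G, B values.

6% lies between the 0% and 33% stops, so the local fraction is t = (6 − 0)/(33 − 0) = 6/33 ≈ 0.1818.
#717133 → (113, 113, 51); #42896c → (66, 137, 108).
R = 113 + 0.1818 × (66 − 113) = 104.455 → 104
G = 113 + 0.1818 × (137 − 113) = 117.363 → 117
B = 51 + 0.1818 × (108 − 51) = 61.363 → 61

(104, 117, 61)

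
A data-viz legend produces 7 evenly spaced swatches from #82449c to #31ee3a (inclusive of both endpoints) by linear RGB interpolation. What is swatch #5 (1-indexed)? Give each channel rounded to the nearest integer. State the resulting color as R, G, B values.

With 7 swatches and endpoints inclusive, swatch 5 sits at t = (5 − 1)/(7 − 1) = 4/6 ≈ 0.6667.
#82449c → (130, 68, 156); #31ee3a → (49, 238, 58).
R = 130 + 0.6667 × (49 − 130) = 75.997 → 76
G = 68 + 0.6667 × (238 − 68) = 181.339 → 181
B = 156 + 0.6667 × (58 − 156) = 90.663 → 91

(76, 181, 91)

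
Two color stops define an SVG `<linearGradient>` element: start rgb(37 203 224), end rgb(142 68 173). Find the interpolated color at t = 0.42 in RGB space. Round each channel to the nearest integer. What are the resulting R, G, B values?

R = 37 + 0.42 × (142 − 37) = 37 + 0.42 × 105 = 81.1 → 81
G = 203 + 0.42 × (68 − 203) = 203 + 0.42 × -135 = 146.3 → 146
B = 224 + 0.42 × (173 − 224) = 224 + 0.42 × -51 = 202.58 → 203
So the blended color is (81, 146, 203), about #5192cb.

(81, 146, 203)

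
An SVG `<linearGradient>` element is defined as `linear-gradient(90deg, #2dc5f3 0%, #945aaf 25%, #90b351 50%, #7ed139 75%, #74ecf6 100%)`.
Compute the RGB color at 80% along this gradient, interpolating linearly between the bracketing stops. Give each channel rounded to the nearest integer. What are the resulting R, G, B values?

80% lies between the 75% and 100% stops, so the local fraction is t = (80 − 75)/(100 − 75) = 5/25 ≈ 0.2.
#7ed139 → (126, 209, 57); #74ecf6 → (116, 236, 246).
R = 126 + 0.2 × (116 − 126) = 124 → 124
G = 209 + 0.2 × (236 − 209) = 214.4 → 214
B = 57 + 0.2 × (246 − 57) = 94.8 → 95

(124, 214, 95)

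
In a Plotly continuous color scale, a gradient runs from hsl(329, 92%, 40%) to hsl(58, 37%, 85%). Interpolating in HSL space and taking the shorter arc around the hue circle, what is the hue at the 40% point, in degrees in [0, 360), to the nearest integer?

5

Hue: 58 − 329 = -271°, but |-271| > 180 so the shorter arc goes the other way: Δh = -271 + 360 = 89°.
H = 329 + 0.4 × (89) = 364.6 → 365 → 365 mod 360 = 5°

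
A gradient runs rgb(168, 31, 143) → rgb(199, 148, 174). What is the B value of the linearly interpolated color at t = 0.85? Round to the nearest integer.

169

B = 143 + 0.85 × (174 − 143) = 169.35 → 169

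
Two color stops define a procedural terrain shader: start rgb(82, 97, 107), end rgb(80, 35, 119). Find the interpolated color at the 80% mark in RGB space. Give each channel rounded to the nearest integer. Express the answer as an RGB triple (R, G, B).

(80, 47, 117)

80% corresponds to t = 0.8.
R = 82 + 0.8 × (80 − 82) = 82 + 0.8 × -2 = 80.4 → 80
G = 97 + 0.8 × (35 − 97) = 97 + 0.8 × -62 = 47.4 → 47
B = 107 + 0.8 × (119 − 107) = 107 + 0.8 × 12 = 116.6 → 117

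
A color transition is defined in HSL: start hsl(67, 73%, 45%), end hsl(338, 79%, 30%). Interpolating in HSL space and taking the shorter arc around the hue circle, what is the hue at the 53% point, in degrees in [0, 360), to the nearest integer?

Hue: 338 − 67 = 271°, but |271| > 180 so the shorter arc goes the other way: Δh = 271 − 360 = -89°.
H = 67 + 0.53 × (-89) = 19.83 → 20°

20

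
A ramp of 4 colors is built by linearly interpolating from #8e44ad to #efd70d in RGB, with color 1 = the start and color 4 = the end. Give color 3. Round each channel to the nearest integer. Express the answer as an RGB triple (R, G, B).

(207, 166, 66)

With 4 swatches and endpoints inclusive, swatch 3 sits at t = (3 − 1)/(4 − 1) = 2/3 ≈ 0.6667.
#8e44ad → (142, 68, 173); #efd70d → (239, 215, 13).
R = 142 + 0.6667 × (239 − 142) = 206.67 → 207
G = 68 + 0.6667 × (215 − 68) = 166.005 → 166
B = 173 + 0.6667 × (13 − 173) = 66.328 → 66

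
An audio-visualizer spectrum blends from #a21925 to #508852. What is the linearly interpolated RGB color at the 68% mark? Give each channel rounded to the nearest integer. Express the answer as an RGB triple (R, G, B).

#a21925 → (162, 25, 37); #508852 → (80, 136, 82).
68% corresponds to t = 0.68.
R = 162 + 0.68 × (80 − 162) = 162 + 0.68 × -82 = 106.24 → 106
G = 25 + 0.68 × (136 − 25) = 25 + 0.68 × 111 = 100.48 → 100
B = 37 + 0.68 × (82 − 37) = 37 + 0.68 × 45 = 67.6 → 68

(106, 100, 68)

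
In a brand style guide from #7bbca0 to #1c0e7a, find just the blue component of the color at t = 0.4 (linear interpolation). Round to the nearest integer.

B₁ = 160 (from #7bbca0), B₂ = 122 (from #1c0e7a).
B = 160 + 0.4 × (122 − 160) = 144.8 → 145

145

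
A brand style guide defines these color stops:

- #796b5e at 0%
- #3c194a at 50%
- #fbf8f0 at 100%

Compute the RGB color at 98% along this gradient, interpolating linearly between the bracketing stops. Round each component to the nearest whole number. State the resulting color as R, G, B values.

98% lies between the 50% and 100% stops, so the local fraction is t = (98 − 50)/(100 − 50) = 48/50 ≈ 0.96.
#3c194a → (60, 25, 74); #fbf8f0 → (251, 248, 240).
R = 60 + 0.96 × (251 − 60) = 243.36 → 243
G = 25 + 0.96 × (248 − 25) = 239.08 → 239
B = 74 + 0.96 × (240 − 74) = 233.36 → 233

(243, 239, 233)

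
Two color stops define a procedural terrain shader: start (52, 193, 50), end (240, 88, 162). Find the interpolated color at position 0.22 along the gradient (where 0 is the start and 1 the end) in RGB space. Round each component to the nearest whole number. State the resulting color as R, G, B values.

(93, 170, 75)

R = 52 + 0.22 × (240 − 52) = 52 + 0.22 × 188 = 93.36 → 93
G = 193 + 0.22 × (88 − 193) = 193 + 0.22 × -105 = 169.9 → 170
B = 50 + 0.22 × (162 − 50) = 50 + 0.22 × 112 = 74.64 → 75
So the blended color is (93, 170, 75), about #5daa4b.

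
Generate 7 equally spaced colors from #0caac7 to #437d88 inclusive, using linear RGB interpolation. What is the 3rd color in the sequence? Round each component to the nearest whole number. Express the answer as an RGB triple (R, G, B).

With 7 swatches and endpoints inclusive, swatch 3 sits at t = (3 − 1)/(7 − 1) = 2/6 ≈ 0.3333.
#0caac7 → (12, 170, 199); #437d88 → (67, 125, 136).
R = 12 + 0.3333 × (67 − 12) = 30.331 → 30
G = 170 + 0.3333 × (125 − 170) = 155.001 → 155
B = 199 + 0.3333 × (136 − 199) = 178.002 → 178

(30, 155, 178)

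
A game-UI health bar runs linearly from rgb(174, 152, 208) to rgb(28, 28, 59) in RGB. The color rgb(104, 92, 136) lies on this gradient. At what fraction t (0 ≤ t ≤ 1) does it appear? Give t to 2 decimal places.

Invert the lerp on the B channel (largest span, 149): t = (136 − 208) / (59 − 208) = -72/-149 = 0.48322.
Check on R: (104 − 174)/(28 − 174) = 0.4795 ✓

0.48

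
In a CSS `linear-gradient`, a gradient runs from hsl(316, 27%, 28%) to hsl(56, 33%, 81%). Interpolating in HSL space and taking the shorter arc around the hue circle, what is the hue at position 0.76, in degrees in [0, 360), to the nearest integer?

Hue: 56 − 316 = -260°, but |-260| > 180 so the shorter arc goes the other way: Δh = -260 + 360 = 100°.
H = 316 + 0.76 × (100) = 392 → 392 → 392 mod 360 = 32°

32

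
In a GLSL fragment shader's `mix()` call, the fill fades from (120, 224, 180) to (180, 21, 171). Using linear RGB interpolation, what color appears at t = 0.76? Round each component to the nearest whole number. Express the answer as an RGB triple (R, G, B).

R = 120 + 0.76 × (180 − 120) = 120 + 0.76 × 60 = 165.6 → 166
G = 224 + 0.76 × (21 − 224) = 224 + 0.76 × -203 = 69.72 → 70
B = 180 + 0.76 × (171 − 180) = 180 + 0.76 × -9 = 173.16 → 173

(166, 70, 173)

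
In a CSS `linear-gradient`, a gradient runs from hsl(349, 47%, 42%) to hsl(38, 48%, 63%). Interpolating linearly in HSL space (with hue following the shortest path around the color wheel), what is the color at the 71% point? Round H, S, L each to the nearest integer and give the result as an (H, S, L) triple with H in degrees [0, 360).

(24, 48, 57)

Hue: 38 − 349 = -311°, but |-311| > 180 so the shorter arc goes the other way: Δh = -311 + 360 = 49°.
H = 349 + 0.71 × (49) = 383.79 → 384 → 384 mod 360 = 24°
S = 47 + 0.71 × (48 − 47) = 47.71 → 48%
L = 42 + 0.71 × (63 − 42) = 56.91 → 57%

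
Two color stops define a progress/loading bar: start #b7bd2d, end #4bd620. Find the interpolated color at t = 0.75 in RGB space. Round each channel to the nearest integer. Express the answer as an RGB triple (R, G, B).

#b7bd2d → (183, 189, 45); #4bd620 → (75, 214, 32).
R = 183 + 0.75 × (75 − 183) = 183 + 0.75 × -108 = 102 → 102
G = 189 + 0.75 × (214 − 189) = 189 + 0.75 × 25 = 207.75 → 208
B = 45 + 0.75 × (32 − 45) = 45 + 0.75 × -13 = 35.25 → 35

(102, 208, 35)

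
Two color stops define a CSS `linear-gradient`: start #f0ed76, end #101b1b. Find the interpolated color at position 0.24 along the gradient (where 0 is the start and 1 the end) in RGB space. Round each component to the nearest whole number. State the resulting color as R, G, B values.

(186, 187, 96)

#f0ed76 → (240, 237, 118); #101b1b → (16, 27, 27).
R = 240 + 0.24 × (16 − 240) = 240 + 0.24 × -224 = 186.24 → 186
G = 237 + 0.24 × (27 − 237) = 237 + 0.24 × -210 = 186.6 → 187
B = 118 + 0.24 × (27 − 118) = 118 + 0.24 × -91 = 96.16 → 96
So the blended color is (186, 187, 96), about #babb60.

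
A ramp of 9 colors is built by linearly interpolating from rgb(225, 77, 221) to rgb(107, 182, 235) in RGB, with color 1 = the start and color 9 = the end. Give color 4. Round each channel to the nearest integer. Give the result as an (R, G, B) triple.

(181, 116, 226)

With 9 swatches and endpoints inclusive, swatch 4 sits at t = (4 − 1)/(9 − 1) = 3/8 ≈ 0.375.
R = 225 + 0.375 × (107 − 225) = 180.75 → 181
G = 77 + 0.375 × (182 − 77) = 116.375 → 116
B = 221 + 0.375 × (235 − 221) = 226.25 → 226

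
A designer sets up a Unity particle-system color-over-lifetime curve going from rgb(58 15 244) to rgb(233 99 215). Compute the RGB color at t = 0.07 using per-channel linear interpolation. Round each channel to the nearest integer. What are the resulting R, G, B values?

R = 58 + 0.07 × (233 − 58) = 58 + 0.07 × 175 = 70.25 → 70
G = 15 + 0.07 × (99 − 15) = 15 + 0.07 × 84 = 20.88 → 21
B = 244 + 0.07 × (215 − 244) = 244 + 0.07 × -29 = 241.97 → 242

(70, 21, 242)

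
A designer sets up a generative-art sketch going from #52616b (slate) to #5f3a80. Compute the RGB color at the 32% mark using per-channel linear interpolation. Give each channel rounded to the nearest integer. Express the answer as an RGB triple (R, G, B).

#52616b → (82, 97, 107); #5f3a80 → (95, 58, 128).
32% corresponds to t = 0.32.
R = 82 + 0.32 × (95 − 82) = 82 + 0.32 × 13 = 86.16 → 86
G = 97 + 0.32 × (58 − 97) = 97 + 0.32 × -39 = 84.52 → 85
B = 107 + 0.32 × (128 − 107) = 107 + 0.32 × 21 = 113.72 → 114
So the blended color is (86, 85, 114), about #565572.

(86, 85, 114)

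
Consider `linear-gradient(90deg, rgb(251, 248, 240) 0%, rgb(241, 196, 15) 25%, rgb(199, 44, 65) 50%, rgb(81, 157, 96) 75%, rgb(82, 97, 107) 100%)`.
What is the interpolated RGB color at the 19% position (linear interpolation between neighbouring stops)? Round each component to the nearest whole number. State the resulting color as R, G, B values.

19% lies between the 0% and 25% stops, so the local fraction is t = (19 − 0)/(25 − 0) = 19/25 ≈ 0.76.
R = 251 + 0.76 × (241 − 251) = 243.4 → 243
G = 248 + 0.76 × (196 − 248) = 208.48 → 208
B = 240 + 0.76 × (15 − 240) = 69 → 69

(243, 208, 69)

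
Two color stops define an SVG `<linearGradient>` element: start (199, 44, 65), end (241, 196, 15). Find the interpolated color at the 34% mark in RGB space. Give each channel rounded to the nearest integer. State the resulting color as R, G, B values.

34% corresponds to t = 0.34.
R = 199 + 0.34 × (241 − 199) = 199 + 0.34 × 42 = 213.28 → 213
G = 44 + 0.34 × (196 − 44) = 44 + 0.34 × 152 = 95.68 → 96
B = 65 + 0.34 × (15 − 65) = 65 + 0.34 × -50 = 48 → 48
So the blended color is (213, 96, 48), about #d56030.

(213, 96, 48)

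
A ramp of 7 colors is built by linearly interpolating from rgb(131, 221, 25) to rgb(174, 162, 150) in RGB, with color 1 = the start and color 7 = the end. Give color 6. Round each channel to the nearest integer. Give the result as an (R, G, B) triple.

(167, 172, 129)

With 7 swatches and endpoints inclusive, swatch 6 sits at t = (6 − 1)/(7 − 1) = 5/6 ≈ 0.8333.
R = 131 + 0.8333 × (174 − 131) = 166.832 → 167
G = 221 + 0.8333 × (162 − 221) = 171.835 → 172
B = 25 + 0.8333 × (150 − 25) = 129.163 → 129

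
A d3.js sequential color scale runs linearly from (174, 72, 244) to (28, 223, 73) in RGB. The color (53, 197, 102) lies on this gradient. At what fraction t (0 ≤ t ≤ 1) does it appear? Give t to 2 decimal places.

0.83

Invert the lerp on the B channel (largest span, 171): t = (102 − 244) / (73 − 244) = -142/-171 = 0.83041.
Check on R: (53 − 174)/(28 − 174) = 0.8288 ✓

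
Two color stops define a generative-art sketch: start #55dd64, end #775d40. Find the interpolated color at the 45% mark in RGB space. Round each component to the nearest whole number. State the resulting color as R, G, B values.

(100, 163, 84)

#55dd64 → (85, 221, 100); #775d40 → (119, 93, 64).
45% corresponds to t = 0.45.
R = 85 + 0.45 × (119 − 85) = 85 + 0.45 × 34 = 100.3 → 100
G = 221 + 0.45 × (93 − 221) = 221 + 0.45 × -128 = 163.4 → 163
B = 100 + 0.45 × (64 − 100) = 100 + 0.45 × -36 = 83.8 → 84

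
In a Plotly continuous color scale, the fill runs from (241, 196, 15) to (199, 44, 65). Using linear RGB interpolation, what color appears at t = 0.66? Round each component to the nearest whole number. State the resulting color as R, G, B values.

R = 241 + 0.66 × (199 − 241) = 241 + 0.66 × -42 = 213.28 → 213
G = 196 + 0.66 × (44 − 196) = 196 + 0.66 × -152 = 95.68 → 96
B = 15 + 0.66 × (65 − 15) = 15 + 0.66 × 50 = 48 → 48

(213, 96, 48)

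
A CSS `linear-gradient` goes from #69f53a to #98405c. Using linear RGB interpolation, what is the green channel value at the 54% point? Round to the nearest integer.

147

G₁ = 245 (from #69f53a), G₂ = 64 (from #98405c).
G = 245 + 0.54 × (64 − 245) = 147.26 → 147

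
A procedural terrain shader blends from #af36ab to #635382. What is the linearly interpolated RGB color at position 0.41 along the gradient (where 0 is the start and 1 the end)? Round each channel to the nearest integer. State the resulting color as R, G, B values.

(144, 66, 154)

#af36ab → (175, 54, 171); #635382 → (99, 83, 130).
R = 175 + 0.41 × (99 − 175) = 175 + 0.41 × -76 = 143.84 → 144
G = 54 + 0.41 × (83 − 54) = 54 + 0.41 × 29 = 65.89 → 66
B = 171 + 0.41 × (130 − 171) = 171 + 0.41 × -41 = 154.19 → 154
So the blended color is (144, 66, 154), about #90429a.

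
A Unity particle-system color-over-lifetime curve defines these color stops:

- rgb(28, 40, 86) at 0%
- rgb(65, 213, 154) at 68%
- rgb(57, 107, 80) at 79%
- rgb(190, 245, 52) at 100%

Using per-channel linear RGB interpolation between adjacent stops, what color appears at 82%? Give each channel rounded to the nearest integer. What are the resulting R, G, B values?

(76, 127, 76)

82% lies between the 79% and 100% stops, so the local fraction is t = (82 − 79)/(100 − 79) = 3/21 ≈ 0.1429.
R = 57 + 0.1429 × (190 − 57) = 76.006 → 76
G = 107 + 0.1429 × (245 − 107) = 126.72 → 127
B = 80 + 0.1429 × (52 − 80) = 75.999 → 76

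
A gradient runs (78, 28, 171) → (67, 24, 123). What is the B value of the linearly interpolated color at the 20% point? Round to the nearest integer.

161

B = 171 + 0.2 × (123 − 171) = 161.4 → 161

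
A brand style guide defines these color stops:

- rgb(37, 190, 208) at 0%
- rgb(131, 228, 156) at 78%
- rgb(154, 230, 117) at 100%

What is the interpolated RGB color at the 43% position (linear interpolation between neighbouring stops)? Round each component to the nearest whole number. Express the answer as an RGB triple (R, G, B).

(89, 211, 179)

43% lies between the 0% and 78% stops, so the local fraction is t = (43 − 0)/(78 − 0) = 43/78 ≈ 0.5513.
R = 37 + 0.5513 × (131 − 37) = 88.822 → 89
G = 190 + 0.5513 × (228 − 190) = 210.949 → 211
B = 208 + 0.5513 × (156 − 208) = 179.332 → 179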